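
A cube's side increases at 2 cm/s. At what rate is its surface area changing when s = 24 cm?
576 cm²/s

A = 6s²
dA/dt = 12s · ds/dt = 12·24·2 = 576 cm²/s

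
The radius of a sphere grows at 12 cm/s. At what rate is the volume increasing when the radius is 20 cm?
19200π cm³/s

V = (4/3)πr³
dV/dt = dV/dr · dr/dt = 4πr² · 12
At r = 20: dV/dt = 19200π cm³/s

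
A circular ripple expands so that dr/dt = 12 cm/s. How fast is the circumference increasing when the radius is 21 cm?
24π cm/s

C = 2πr
dC/dt = 2π · dr/dt = 2π · 12 = 24π cm/s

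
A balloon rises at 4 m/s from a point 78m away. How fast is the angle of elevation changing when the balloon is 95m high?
0.02065 rad/s

tan(θ) = y/78
sec²(θ) · dθ/dt = (1/78) · dy/dt
dθ/dt = cos²(θ)/78 · 4 = 78/(78² + 95²) · 4
dθ/dt = 0.02065 rad/s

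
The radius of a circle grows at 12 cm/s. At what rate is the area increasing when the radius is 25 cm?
600π cm²/s

A = πr²
dA/dt = 2πr · dr/dt = 2π(25)(12) = 600π cm²/s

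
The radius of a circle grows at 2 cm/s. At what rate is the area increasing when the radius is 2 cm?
8π cm²/s

A = πr²
dA/dt = 2πr · dr/dt = 2π(2)(2) = 8π cm²/s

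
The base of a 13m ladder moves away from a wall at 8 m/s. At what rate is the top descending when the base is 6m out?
48√133/133 ≈ 4.162 m/s

x² + y² = 13²
2x·dx/dt + 2y·dy/dt = 0
dy/dt = -x/y · dx/dt = -6/√133 · 8 = -48√133/133 m/s
The top is descending at 48√133/133 ≈ 4.162 m/s.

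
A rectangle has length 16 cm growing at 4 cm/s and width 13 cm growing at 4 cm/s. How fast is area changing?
116 cm²/s

A = lw
dA/dt = w·dl/dt + l·dw/dt = 13·4 + 16·4 = 116 cm²/s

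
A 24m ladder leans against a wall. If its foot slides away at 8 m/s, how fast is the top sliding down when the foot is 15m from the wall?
40√39/39 ≈ 6.405 m/s

x² + y² = 24²
2x·dx/dt + 2y·dy/dt = 0
dy/dt = -x/y · dx/dt = -15/(3√39) · 8 = -40√39/39 m/s
The top is descending at 40√39/39 ≈ 6.405 m/s.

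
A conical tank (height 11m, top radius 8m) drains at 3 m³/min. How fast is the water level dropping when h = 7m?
363/(3136π) ≈ 0.03685 m/min

r/h = 8/11, so r = (8/11)h
V = (1/3)πr²h = (1/3)π((8/11)h)²h = (64/363)πh³
dV/dh = (64/121)πh²
dh/dt = (dV/dt)/(dV/dh) = -3/((64/121)π·7²) = -363/(3136π) m/min
The level is dropping at 363/(3136π) ≈ 0.03685 m/min.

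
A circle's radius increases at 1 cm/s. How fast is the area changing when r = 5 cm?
10π cm²/s

A = πr²
dA/dt = 2πr · dr/dt = 2π(5)(1) = 10π cm²/s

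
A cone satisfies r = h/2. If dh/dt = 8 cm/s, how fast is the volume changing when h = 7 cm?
98π cm³/s

V = (1/3)π(h/2)²h = πh³/12
dV/dt = πh²/4 · 8
At h = 7: dV/dt = 98π cm³/s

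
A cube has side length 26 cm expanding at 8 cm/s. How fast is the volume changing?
16224 cm³/s

V = s³
dV/dt = 3s² · ds/dt = 3·26²·8 = 16224 cm³/s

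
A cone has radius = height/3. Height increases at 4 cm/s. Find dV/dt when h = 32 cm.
4096π/9 cm³/s

V = (1/3)π(h/3)²h = πh³/27
dV/dt = πh²/9 · 4
At h = 32: dV/dt = 4096π/9 cm³/s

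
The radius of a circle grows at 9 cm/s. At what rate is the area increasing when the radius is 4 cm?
72π cm²/s

A = πr²
dA/dt = 2πr · dr/dt = 2π(4)(9) = 72π cm²/s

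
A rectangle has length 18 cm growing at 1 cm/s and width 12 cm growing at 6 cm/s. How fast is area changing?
120 cm²/s

A = lw
dA/dt = w·dl/dt + l·dw/dt = 12·1 + 18·6 = 120 cm²/s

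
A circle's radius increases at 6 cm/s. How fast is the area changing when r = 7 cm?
84π cm²/s

A = πr²
dA/dt = 2πr · dr/dt = 2π(7)(6) = 84π cm²/s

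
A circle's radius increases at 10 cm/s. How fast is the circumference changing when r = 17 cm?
20π cm/s

C = 2πr
dC/dt = 2π · dr/dt = 2π · 10 = 20π cm/s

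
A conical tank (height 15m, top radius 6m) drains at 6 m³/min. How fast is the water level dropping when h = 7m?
75/(98π) ≈ 0.2436 m/min

r/h = 6/15, so r = (2/5)h
V = (1/3)πr²h = (1/3)π((2/5)h)²h = (4/75)πh³
dV/dh = (4/25)πh²
dh/dt = (dV/dt)/(dV/dh) = -6/((4/25)π·7²) = -75/(98π) m/min
The level is dropping at 75/(98π) ≈ 0.2436 m/min.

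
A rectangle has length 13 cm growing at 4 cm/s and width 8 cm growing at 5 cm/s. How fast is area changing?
97 cm²/s

A = lw
dA/dt = w·dl/dt + l·dw/dt = 8·4 + 13·5 = 97 cm²/s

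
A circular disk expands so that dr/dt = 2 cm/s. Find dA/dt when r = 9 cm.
36π cm²/s

A = πr²
dA/dt = 2πr · dr/dt = 2π(9)(2) = 36π cm²/s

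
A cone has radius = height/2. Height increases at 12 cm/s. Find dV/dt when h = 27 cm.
2187π cm³/s

V = (1/3)π(h/2)²h = πh³/12
dV/dt = πh²/4 · 12
At h = 27: dV/dt = 2187π cm³/s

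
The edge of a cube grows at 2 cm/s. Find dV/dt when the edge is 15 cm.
1350 cm³/s

V = s³
dV/dt = 3s² · ds/dt = 3·15²·2 = 1350 cm³/s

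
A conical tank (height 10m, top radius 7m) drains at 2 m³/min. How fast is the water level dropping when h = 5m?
8/(49π) ≈ 0.05197 m/min

r/h = 7/10, so r = (7/10)h
V = (1/3)πr²h = (1/3)π((7/10)h)²h = (49/300)πh³
dV/dh = (49/100)πh²
dh/dt = (dV/dt)/(dV/dh) = -2/((49/100)π·5²) = -8/(49π) m/min
The level is dropping at 8/(49π) ≈ 0.05197 m/min.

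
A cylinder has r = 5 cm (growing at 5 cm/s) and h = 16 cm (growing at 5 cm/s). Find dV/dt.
925π cm³/s

V = πr²h
dV/dt = 2πrh·dr/dt + πr²·dh/dt
= 2π(5)(16)(5) + π(5)²(5)
= 925π cm³/s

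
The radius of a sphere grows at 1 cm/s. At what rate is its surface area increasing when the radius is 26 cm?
208π cm²/s

S = 4πr²
dS/dt = dS/dr · dr/dt = 8πr · 1
At r = 26: dS/dt = 208π cm²/s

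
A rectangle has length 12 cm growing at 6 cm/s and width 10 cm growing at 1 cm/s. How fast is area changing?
72 cm²/s

A = lw
dA/dt = w·dl/dt + l·dw/dt = 10·6 + 12·1 = 72 cm²/s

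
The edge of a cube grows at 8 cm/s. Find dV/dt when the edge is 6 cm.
864 cm³/s

V = s³
dV/dt = 3s² · ds/dt = 3·6²·8 = 864 cm³/s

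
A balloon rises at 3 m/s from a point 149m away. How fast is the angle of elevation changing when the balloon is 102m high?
0.01371 rad/s

tan(θ) = y/149
sec²(θ) · dθ/dt = (1/149) · dy/dt
dθ/dt = cos²(θ)/149 · 3 = 149/(149² + 102²) · 3
dθ/dt = 0.01371 rad/s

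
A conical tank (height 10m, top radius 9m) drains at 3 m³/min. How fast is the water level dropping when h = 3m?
100/(243π) ≈ 0.131 m/min

r/h = 9/10, so r = (9/10)h
V = (1/3)πr²h = (1/3)π((9/10)h)²h = (27/100)πh³
dV/dh = (81/100)πh²
dh/dt = (dV/dt)/(dV/dh) = -3/((81/100)π·3²) = -100/(243π) m/min
The level is dropping at 100/(243π) ≈ 0.131 m/min.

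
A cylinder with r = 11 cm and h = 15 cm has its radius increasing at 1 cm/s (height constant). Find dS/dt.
74π cm²/s

S = 2πrh + 2πr² (lateral + bases)
dS/dt = (2πh + 4πr)·dr/dt = (2π·15 + 4π·11)·1
= 74π cm²/s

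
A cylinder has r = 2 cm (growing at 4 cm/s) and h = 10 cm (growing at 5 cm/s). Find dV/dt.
180π cm³/s

V = πr²h
dV/dt = 2πrh·dr/dt + πr²·dh/dt
= 2π(2)(10)(4) + π(2)²(5)
= 180π cm³/s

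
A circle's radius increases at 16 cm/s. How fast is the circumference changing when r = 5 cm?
32π cm/s

C = 2πr
dC/dt = 2π · dr/dt = 2π · 16 = 32π cm/s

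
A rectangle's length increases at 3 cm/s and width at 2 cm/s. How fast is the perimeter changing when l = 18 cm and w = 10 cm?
10 cm/s

P = 2(l + w)
dP/dt = 2(dl/dt + dw/dt) = 2(3 + 2) = 10 cm/s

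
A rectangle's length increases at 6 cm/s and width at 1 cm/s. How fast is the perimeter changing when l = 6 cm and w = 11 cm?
14 cm/s

P = 2(l + w)
dP/dt = 2(dl/dt + dw/dt) = 2(6 + 1) = 14 cm/s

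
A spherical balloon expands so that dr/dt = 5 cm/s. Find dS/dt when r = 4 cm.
160π cm²/s

S = 4πr²
dS/dt = dS/dr · dr/dt = 8πr · 5
At r = 4: dS/dt = 160π cm²/s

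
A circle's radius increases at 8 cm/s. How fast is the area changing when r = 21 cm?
336π cm²/s

A = πr²
dA/dt = 2πr · dr/dt = 2π(21)(8) = 336π cm²/s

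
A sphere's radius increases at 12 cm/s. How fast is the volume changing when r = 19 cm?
17328π cm³/s

V = (4/3)πr³
dV/dt = dV/dr · dr/dt = 4πr² · 12
At r = 19: dV/dt = 17328π cm³/s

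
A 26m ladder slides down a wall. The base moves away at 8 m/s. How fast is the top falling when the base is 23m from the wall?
184√3/21 ≈ 15.18 m/s

x² + y² = 26²
2x·dx/dt + 2y·dy/dt = 0
dy/dt = -x/y · dx/dt = -23/(7√3) · 8 = -184√3/21 m/s
The top is descending at 184√3/21 ≈ 15.18 m/s.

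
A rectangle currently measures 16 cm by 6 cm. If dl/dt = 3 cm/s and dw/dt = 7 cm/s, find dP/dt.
20 cm/s

P = 2(l + w)
dP/dt = 2(dl/dt + dw/dt) = 2(3 + 7) = 20 cm/s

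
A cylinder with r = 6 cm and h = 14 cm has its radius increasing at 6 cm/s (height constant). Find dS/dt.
312π cm²/s

S = 2πrh + 2πr² (lateral + bases)
dS/dt = (2πh + 4πr)·dr/dt = (2π·14 + 4π·6)·6
= 312π cm²/s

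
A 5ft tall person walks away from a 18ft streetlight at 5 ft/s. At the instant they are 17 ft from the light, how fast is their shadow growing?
25/13 ft/s

By similar triangles: 18/(x+s) = 5/s
Solving: s = 5x/13
ds/dt = 5/13 · dx/dt = 5/13 · 5 = 25/13 ft/s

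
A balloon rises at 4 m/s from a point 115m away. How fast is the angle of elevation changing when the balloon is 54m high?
0.028499 rad/s

tan(θ) = y/115
sec²(θ) · dθ/dt = (1/115) · dy/dt
dθ/dt = cos²(θ)/115 · 4 = 115/(115² + 54²) · 4
dθ/dt = 0.028499 rad/s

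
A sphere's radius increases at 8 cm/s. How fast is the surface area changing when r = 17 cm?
1088π cm²/s

S = 4πr²
dS/dt = dS/dr · dr/dt = 8πr · 8
At r = 17: dS/dt = 1088π cm²/s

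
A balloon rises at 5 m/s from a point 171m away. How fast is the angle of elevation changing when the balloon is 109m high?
0.020792 rad/s

tan(θ) = y/171
sec²(θ) · dθ/dt = (1/171) · dy/dt
dθ/dt = cos²(θ)/171 · 5 = 171/(171² + 109²) · 5
dθ/dt = 0.020792 rad/s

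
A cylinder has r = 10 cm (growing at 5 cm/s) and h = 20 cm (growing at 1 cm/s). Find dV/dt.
2100π cm³/s

V = πr²h
dV/dt = 2πrh·dr/dt + πr²·dh/dt
= 2π(10)(20)(5) + π(10)²(1)
= 2100π cm³/s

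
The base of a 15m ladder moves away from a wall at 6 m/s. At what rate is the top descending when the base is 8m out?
48√161/161 ≈ 3.783 m/s

x² + y² = 15²
2x·dx/dt + 2y·dy/dt = 0
dy/dt = -x/y · dx/dt = -8/√161 · 6 = -48√161/161 m/s
The top is descending at 48√161/161 ≈ 3.783 m/s.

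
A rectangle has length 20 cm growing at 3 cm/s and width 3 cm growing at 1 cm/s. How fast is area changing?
29 cm²/s

A = lw
dA/dt = w·dl/dt + l·dw/dt = 3·3 + 20·1 = 29 cm²/s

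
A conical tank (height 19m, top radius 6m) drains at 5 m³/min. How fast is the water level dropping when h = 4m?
1805/(576π) ≈ 0.9975 m/min

r/h = 6/19, so r = (6/19)h
V = (1/3)πr²h = (1/3)π((6/19)h)²h = (12/361)πh³
dV/dh = (36/361)πh²
dh/dt = (dV/dt)/(dV/dh) = -5/((36/361)π·4²) = -1805/(576π) m/min
The level is dropping at 1805/(576π) ≈ 0.9975 m/min.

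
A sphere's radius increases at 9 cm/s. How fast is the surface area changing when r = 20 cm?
1440π cm²/s

S = 4πr²
dS/dt = dS/dr · dr/dt = 8πr · 9
At r = 20: dS/dt = 1440π cm²/s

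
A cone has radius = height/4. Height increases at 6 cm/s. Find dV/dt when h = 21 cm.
1323π/8 cm³/s

V = (1/3)π(h/4)²h = πh³/48
dV/dt = πh²/16 · 6
At h = 21: dV/dt = 1323π/8 cm³/s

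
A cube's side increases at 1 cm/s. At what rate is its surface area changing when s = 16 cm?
192 cm²/s

A = 6s²
dA/dt = 12s · ds/dt = 12·16·1 = 192 cm²/s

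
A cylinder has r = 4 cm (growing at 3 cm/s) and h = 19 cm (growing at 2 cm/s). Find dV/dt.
488π cm³/s

V = πr²h
dV/dt = 2πrh·dr/dt + πr²·dh/dt
= 2π(4)(19)(3) + π(4)²(2)
= 488π cm³/s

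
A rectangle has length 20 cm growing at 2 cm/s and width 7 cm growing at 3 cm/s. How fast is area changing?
74 cm²/s

A = lw
dA/dt = w·dl/dt + l·dw/dt = 7·2 + 20·3 = 74 cm²/s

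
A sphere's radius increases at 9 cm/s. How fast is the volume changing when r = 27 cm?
26244π cm³/s

V = (4/3)πr³
dV/dt = dV/dr · dr/dt = 4πr² · 9
At r = 27: dV/dt = 26244π cm³/s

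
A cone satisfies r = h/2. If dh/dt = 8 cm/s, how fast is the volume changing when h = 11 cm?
242π cm³/s

V = (1/3)π(h/2)²h = πh³/12
dV/dt = πh²/4 · 8
At h = 11: dV/dt = 242π cm³/s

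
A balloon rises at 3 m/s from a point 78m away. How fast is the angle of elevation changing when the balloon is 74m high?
0.020242 rad/s

tan(θ) = y/78
sec²(θ) · dθ/dt = (1/78) · dy/dt
dθ/dt = cos²(θ)/78 · 3 = 78/(78² + 74²) · 3
dθ/dt = 0.020242 rad/s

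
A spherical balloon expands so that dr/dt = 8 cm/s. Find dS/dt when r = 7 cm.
448π cm²/s

S = 4πr²
dS/dt = dS/dr · dr/dt = 8πr · 8
At r = 7: dS/dt = 448π cm²/s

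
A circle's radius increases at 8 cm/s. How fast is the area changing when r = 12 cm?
192π cm²/s

A = πr²
dA/dt = 2πr · dr/dt = 2π(12)(8) = 192π cm²/s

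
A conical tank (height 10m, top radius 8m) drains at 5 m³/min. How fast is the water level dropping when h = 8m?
125/(1024π) ≈ 0.03886 m/min

r/h = 8/10, so r = (4/5)h
V = (1/3)πr²h = (1/3)π((4/5)h)²h = (16/75)πh³
dV/dh = (16/25)πh²
dh/dt = (dV/dt)/(dV/dh) = -5/((16/25)π·8²) = -125/(1024π) m/min
The level is dropping at 125/(1024π) ≈ 0.03886 m/min.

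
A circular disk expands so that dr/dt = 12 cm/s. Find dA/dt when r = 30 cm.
720π cm²/s

A = πr²
dA/dt = 2πr · dr/dt = 2π(30)(12) = 720π cm²/s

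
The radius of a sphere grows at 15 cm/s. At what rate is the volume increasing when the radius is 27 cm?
43740π cm³/s

V = (4/3)πr³
dV/dt = dV/dr · dr/dt = 4πr² · 15
At r = 27: dV/dt = 43740π cm³/s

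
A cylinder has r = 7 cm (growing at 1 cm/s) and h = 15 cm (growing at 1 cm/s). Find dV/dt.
259π cm³/s

V = πr²h
dV/dt = 2πrh·dr/dt + πr²·dh/dt
= 2π(7)(15)(1) + π(7)²(1)
= 259π cm³/s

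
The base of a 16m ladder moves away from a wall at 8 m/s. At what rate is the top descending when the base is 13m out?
104√87/87 ≈ 11.15 m/s

x² + y² = 16²
2x·dx/dt + 2y·dy/dt = 0
dy/dt = -x/y · dx/dt = -13/√87 · 8 = -104√87/87 m/s
The top is descending at 104√87/87 ≈ 11.15 m/s.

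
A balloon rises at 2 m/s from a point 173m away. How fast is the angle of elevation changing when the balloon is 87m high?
0.009227 rad/s

tan(θ) = y/173
sec²(θ) · dθ/dt = (1/173) · dy/dt
dθ/dt = cos²(θ)/173 · 2 = 173/(173² + 87²) · 2
dθ/dt = 0.009227 rad/s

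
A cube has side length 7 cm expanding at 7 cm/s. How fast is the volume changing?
1029 cm³/s

V = s³
dV/dt = 3s² · ds/dt = 3·7²·7 = 1029 cm³/s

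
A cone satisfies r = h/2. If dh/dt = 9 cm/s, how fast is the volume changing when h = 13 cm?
1521π/4 cm³/s

V = (1/3)π(h/2)²h = πh³/12
dV/dt = πh²/4 · 9
At h = 13: dV/dt = 1521π/4 cm³/s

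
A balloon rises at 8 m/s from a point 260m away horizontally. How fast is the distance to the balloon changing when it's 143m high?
88√521/521 ≈ 3.855 m/s

z² = 260² + y²
z = √(260² + 143²) = 13√521
dz/dt = y/z · dy/dt = 143/(13√521) · 8 = 88√521/521 ≈ 3.855 m/s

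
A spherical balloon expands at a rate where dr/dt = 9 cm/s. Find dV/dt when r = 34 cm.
41616π cm³/s

V = (4/3)πr³
dV/dt = dV/dr · dr/dt = 4πr² · 9
At r = 34: dV/dt = 41616π cm³/s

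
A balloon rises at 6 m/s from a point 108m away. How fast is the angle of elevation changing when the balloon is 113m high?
0.026522 rad/s

tan(θ) = y/108
sec²(θ) · dθ/dt = (1/108) · dy/dt
dθ/dt = cos²(θ)/108 · 6 = 108/(108² + 113²) · 6
dθ/dt = 0.026522 rad/s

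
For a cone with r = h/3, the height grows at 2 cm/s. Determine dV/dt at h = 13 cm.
338π/9 cm³/s

V = (1/3)π(h/3)²h = πh³/27
dV/dt = πh²/9 · 2
At h = 13: dV/dt = 338π/9 cm³/s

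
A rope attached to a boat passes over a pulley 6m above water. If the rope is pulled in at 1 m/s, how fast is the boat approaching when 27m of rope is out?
9√77/77 ≈ 1.026 m/s

rope² = x² + 6²
x = √(27² - 6²) = 3√77
dx/dt = (rope/x) · d(rope)/dt = (27/(3√77)) · (-1) = -9√77/77 m/s
The boat approaches at 9√77/77 ≈ 1.026 m/s.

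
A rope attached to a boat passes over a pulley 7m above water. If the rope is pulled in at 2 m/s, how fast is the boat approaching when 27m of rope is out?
27√170/170 ≈ 2.071 m/s

rope² = x² + 7²
x = √(27² - 7²) = 2√170
dx/dt = (rope/x) · d(rope)/dt = (27/(2√170)) · (-2) = -27√170/170 m/s
The boat approaches at 27√170/170 ≈ 2.071 m/s.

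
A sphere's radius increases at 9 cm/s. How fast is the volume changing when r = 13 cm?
6084π cm³/s

V = (4/3)πr³
dV/dt = dV/dr · dr/dt = 4πr² · 9
At r = 13: dV/dt = 6084π cm³/s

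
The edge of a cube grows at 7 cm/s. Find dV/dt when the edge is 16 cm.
5376 cm³/s

V = s³
dV/dt = 3s² · ds/dt = 3·16²·7 = 5376 cm³/s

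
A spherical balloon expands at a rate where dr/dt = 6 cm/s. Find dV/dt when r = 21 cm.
10584π cm³/s

V = (4/3)πr³
dV/dt = dV/dr · dr/dt = 4πr² · 6
At r = 21: dV/dt = 10584π cm³/s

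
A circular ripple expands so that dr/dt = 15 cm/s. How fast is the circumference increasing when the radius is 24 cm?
30π cm/s

C = 2πr
dC/dt = 2π · dr/dt = 2π · 15 = 30π cm/s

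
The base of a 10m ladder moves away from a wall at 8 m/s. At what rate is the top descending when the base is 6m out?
6 m/s

x² + y² = 10²
2x·dx/dt + 2y·dy/dt = 0
dy/dt = -x/y · dx/dt = -6/8 · 8 = -6 m/s
The top is descending at 6 m/s.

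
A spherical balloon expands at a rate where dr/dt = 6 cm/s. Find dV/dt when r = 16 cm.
6144π cm³/s

V = (4/3)πr³
dV/dt = dV/dr · dr/dt = 4πr² · 6
At r = 16: dV/dt = 6144π cm³/s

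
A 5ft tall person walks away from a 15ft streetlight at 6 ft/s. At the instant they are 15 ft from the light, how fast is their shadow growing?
3 ft/s

By similar triangles: 15/(x+s) = 5/s
Solving: s = 5x/10
ds/dt = 5/10 · dx/dt = 1/2 · 6 = 3 ft/s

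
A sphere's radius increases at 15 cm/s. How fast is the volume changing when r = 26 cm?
40560π cm³/s

V = (4/3)πr³
dV/dt = dV/dr · dr/dt = 4πr² · 15
At r = 26: dV/dt = 40560π cm³/s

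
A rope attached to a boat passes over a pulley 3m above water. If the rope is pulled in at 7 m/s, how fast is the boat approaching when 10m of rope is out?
10√91/13 ≈ 7.338 m/s

rope² = x² + 3²
x = √(10² - 3²) = √91
dx/dt = (rope/x) · d(rope)/dt = (10/√91) · (-7) = -10√91/13 m/s
The boat approaches at 10√91/13 ≈ 7.338 m/s.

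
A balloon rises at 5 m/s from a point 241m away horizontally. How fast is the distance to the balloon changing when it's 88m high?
88√2633/2633 ≈ 1.715 m/s

z² = 241² + y²
z = √(241² + 88²) = 5√2633
dz/dt = y/z · dy/dt = 88/(5√2633) · 5 = 88√2633/2633 ≈ 1.715 m/s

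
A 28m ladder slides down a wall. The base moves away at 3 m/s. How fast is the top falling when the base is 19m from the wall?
19√47/47 ≈ 2.771 m/s

x² + y² = 28²
2x·dx/dt + 2y·dy/dt = 0
dy/dt = -x/y · dx/dt = -19/(3√47) · 3 = -19√47/47 m/s
The top is descending at 19√47/47 ≈ 2.771 m/s.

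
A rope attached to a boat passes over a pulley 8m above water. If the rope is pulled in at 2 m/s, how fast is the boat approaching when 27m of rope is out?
54√665/665 ≈ 2.094 m/s

rope² = x² + 8²
x = √(27² - 8²) = √665
dx/dt = (rope/x) · d(rope)/dt = (27/√665) · (-2) = -54√665/665 m/s
The boat approaches at 54√665/665 ≈ 2.094 m/s.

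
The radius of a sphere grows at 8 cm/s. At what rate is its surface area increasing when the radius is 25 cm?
1600π cm²/s

S = 4πr²
dS/dt = dS/dr · dr/dt = 8πr · 8
At r = 25: dS/dt = 1600π cm²/s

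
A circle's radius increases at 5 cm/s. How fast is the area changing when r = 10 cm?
100π cm²/s

A = πr²
dA/dt = 2πr · dr/dt = 2π(10)(5) = 100π cm²/s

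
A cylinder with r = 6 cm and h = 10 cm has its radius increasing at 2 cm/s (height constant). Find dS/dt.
88π cm²/s

S = 2πrh + 2πr² (lateral + bases)
dS/dt = (2πh + 4πr)·dr/dt = (2π·10 + 4π·6)·2
= 88π cm²/s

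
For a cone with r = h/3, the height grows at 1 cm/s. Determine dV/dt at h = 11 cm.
121π/9 cm³/s

V = (1/3)π(h/3)²h = πh³/27
dV/dt = πh²/9 · 1
At h = 11: dV/dt = 121π/9 cm³/s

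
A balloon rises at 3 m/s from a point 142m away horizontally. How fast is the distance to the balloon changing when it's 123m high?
369√35293/35293 ≈ 1.964 m/s

z² = 142² + y²
z = √(142² + 123²) = √35293
dz/dt = y/z · dy/dt = 123/√35293 · 3 = 369√35293/35293 ≈ 1.964 m/s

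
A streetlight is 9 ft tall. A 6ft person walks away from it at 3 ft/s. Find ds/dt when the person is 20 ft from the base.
6 ft/s

By similar triangles: 9/(x+s) = 6/s
Solving: s = 6x/3
ds/dt = 6/3 · dx/dt = 2 · 3 = 6 ft/s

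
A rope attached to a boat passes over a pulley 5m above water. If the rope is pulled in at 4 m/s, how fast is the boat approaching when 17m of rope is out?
17√66/33 ≈ 4.185 m/s

rope² = x² + 5²
x = √(17² - 5²) = 2√66
dx/dt = (rope/x) · d(rope)/dt = (17/(2√66)) · (-4) = -17√66/33 m/s
The boat approaches at 17√66/33 ≈ 4.185 m/s.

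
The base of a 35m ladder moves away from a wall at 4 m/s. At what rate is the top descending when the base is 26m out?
104√61/183 ≈ 4.439 m/s

x² + y² = 35²
2x·dx/dt + 2y·dy/dt = 0
dy/dt = -x/y · dx/dt = -26/(3√61) · 4 = -104√61/183 m/s
The top is descending at 104√61/183 ≈ 4.439 m/s.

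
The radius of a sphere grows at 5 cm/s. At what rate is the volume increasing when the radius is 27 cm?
14580π cm³/s

V = (4/3)πr³
dV/dt = dV/dr · dr/dt = 4πr² · 5
At r = 27: dV/dt = 14580π cm³/s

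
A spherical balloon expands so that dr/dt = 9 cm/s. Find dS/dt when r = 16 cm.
1152π cm²/s

S = 4πr²
dS/dt = dS/dr · dr/dt = 8πr · 9
At r = 16: dS/dt = 1152π cm²/s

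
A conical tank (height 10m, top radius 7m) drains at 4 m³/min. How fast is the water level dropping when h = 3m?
400/(441π) ≈ 0.2887 m/min

r/h = 7/10, so r = (7/10)h
V = (1/3)πr²h = (1/3)π((7/10)h)²h = (49/300)πh³
dV/dh = (49/100)πh²
dh/dt = (dV/dt)/(dV/dh) = -4/((49/100)π·3²) = -400/(441π) m/min
The level is dropping at 400/(441π) ≈ 0.2887 m/min.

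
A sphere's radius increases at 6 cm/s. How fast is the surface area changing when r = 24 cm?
1152π cm²/s

S = 4πr²
dS/dt = dS/dr · dr/dt = 8πr · 6
At r = 24: dS/dt = 1152π cm²/s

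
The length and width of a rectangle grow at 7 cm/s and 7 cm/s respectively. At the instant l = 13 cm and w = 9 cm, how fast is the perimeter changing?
28 cm/s

P = 2(l + w)
dP/dt = 2(dl/dt + dw/dt) = 2(7 + 7) = 28 cm/s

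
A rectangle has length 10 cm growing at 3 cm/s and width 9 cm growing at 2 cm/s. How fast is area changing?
47 cm²/s

A = lw
dA/dt = w·dl/dt + l·dw/dt = 9·3 + 10·2 = 47 cm²/s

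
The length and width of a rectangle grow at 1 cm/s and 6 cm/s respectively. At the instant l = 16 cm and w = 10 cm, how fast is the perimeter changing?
14 cm/s

P = 2(l + w)
dP/dt = 2(dl/dt + dw/dt) = 2(1 + 6) = 14 cm/s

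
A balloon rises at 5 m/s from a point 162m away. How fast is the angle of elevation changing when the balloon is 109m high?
0.021246 rad/s

tan(θ) = y/162
sec²(θ) · dθ/dt = (1/162) · dy/dt
dθ/dt = cos²(θ)/162 · 5 = 162/(162² + 109²) · 5
dθ/dt = 0.021246 rad/s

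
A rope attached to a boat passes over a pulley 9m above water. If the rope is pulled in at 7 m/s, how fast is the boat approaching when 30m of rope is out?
10√91/13 ≈ 7.338 m/s

rope² = x² + 9²
x = √(30² - 9²) = 3√91
dx/dt = (rope/x) · d(rope)/dt = (30/(3√91)) · (-7) = -10√91/13 m/s
The boat approaches at 10√91/13 ≈ 7.338 m/s.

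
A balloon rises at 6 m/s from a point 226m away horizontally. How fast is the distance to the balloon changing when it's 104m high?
312√15473/15473 ≈ 2.508 m/s

z² = 226² + y²
z = √(226² + 104²) = 2√15473
dz/dt = y/z · dy/dt = 104/(2√15473) · 6 = 312√15473/15473 ≈ 2.508 m/s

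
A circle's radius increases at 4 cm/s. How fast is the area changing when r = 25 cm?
200π cm²/s

A = πr²
dA/dt = 2πr · dr/dt = 2π(25)(4) = 200π cm²/s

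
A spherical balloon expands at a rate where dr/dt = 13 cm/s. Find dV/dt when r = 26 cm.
35152π cm³/s

V = (4/3)πr³
dV/dt = dV/dr · dr/dt = 4πr² · 13
At r = 26: dV/dt = 35152π cm³/s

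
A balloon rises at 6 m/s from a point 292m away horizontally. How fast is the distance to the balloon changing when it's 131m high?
786√4097/20485 ≈ 2.456 m/s

z² = 292² + y²
z = √(292² + 131²) = 5√4097
dz/dt = y/z · dy/dt = 131/(5√4097) · 6 = 786√4097/20485 ≈ 2.456 m/s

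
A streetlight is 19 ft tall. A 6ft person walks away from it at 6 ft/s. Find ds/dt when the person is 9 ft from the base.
36/13 ft/s

By similar triangles: 19/(x+s) = 6/s
Solving: s = 6x/13
ds/dt = 6/13 · dx/dt = 6/13 · 6 = 36/13 ft/s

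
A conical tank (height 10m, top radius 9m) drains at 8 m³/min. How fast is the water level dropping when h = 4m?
50/(81π) ≈ 0.1965 m/min

r/h = 9/10, so r = (9/10)h
V = (1/3)πr²h = (1/3)π((9/10)h)²h = (27/100)πh³
dV/dh = (81/100)πh²
dh/dt = (dV/dt)/(dV/dh) = -8/((81/100)π·4²) = -50/(81π) m/min
The level is dropping at 50/(81π) ≈ 0.1965 m/min.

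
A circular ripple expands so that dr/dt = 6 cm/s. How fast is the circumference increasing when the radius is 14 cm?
12π cm/s

C = 2πr
dC/dt = 2π · dr/dt = 2π · 6 = 12π cm/s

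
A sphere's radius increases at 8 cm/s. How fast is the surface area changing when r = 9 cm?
576π cm²/s

S = 4πr²
dS/dt = dS/dr · dr/dt = 8πr · 8
At r = 9: dS/dt = 576π cm²/s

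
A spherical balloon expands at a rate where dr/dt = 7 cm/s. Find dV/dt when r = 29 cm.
23548π cm³/s

V = (4/3)πr³
dV/dt = dV/dr · dr/dt = 4πr² · 7
At r = 29: dV/dt = 23548π cm³/s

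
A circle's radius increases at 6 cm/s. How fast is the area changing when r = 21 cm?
252π cm²/s

A = πr²
dA/dt = 2πr · dr/dt = 2π(21)(6) = 252π cm²/s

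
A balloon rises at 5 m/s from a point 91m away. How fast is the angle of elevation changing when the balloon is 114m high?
0.021385 rad/s

tan(θ) = y/91
sec²(θ) · dθ/dt = (1/91) · dy/dt
dθ/dt = cos²(θ)/91 · 5 = 91/(91² + 114²) · 5
dθ/dt = 0.021385 rad/s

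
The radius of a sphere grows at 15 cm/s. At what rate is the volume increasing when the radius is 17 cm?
17340π cm³/s

V = (4/3)πr³
dV/dt = dV/dr · dr/dt = 4πr² · 15
At r = 17: dV/dt = 17340π cm³/s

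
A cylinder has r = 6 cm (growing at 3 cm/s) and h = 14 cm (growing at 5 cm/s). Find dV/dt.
684π cm³/s

V = πr²h
dV/dt = 2πrh·dr/dt + πr²·dh/dt
= 2π(6)(14)(3) + π(6)²(5)
= 684π cm³/s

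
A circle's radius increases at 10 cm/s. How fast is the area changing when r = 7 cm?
140π cm²/s

A = πr²
dA/dt = 2πr · dr/dt = 2π(7)(10) = 140π cm²/s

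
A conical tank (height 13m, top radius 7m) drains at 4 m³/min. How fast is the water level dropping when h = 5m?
676/(1225π) ≈ 0.1757 m/min

r/h = 7/13, so r = (7/13)h
V = (1/3)πr²h = (1/3)π((7/13)h)²h = (49/507)πh³
dV/dh = (49/169)πh²
dh/dt = (dV/dt)/(dV/dh) = -4/((49/169)π·5²) = -676/(1225π) m/min
The level is dropping at 676/(1225π) ≈ 0.1757 m/min.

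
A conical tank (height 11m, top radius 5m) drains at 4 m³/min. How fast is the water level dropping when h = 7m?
484/(1225π) ≈ 0.1258 m/min

r/h = 5/11, so r = (5/11)h
V = (1/3)πr²h = (1/3)π((5/11)h)²h = (25/363)πh³
dV/dh = (25/121)πh²
dh/dt = (dV/dt)/(dV/dh) = -4/((25/121)π·7²) = -484/(1225π) m/min
The level is dropping at 484/(1225π) ≈ 0.1258 m/min.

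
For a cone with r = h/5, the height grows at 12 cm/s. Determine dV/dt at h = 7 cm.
588π/25 cm³/s

V = (1/3)π(h/5)²h = πh³/75
dV/dt = πh²/25 · 12
At h = 7: dV/dt = 588π/25 cm³/s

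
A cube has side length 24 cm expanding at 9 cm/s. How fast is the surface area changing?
2592 cm²/s

A = 6s²
dA/dt = 12s · ds/dt = 12·24·9 = 2592 cm²/s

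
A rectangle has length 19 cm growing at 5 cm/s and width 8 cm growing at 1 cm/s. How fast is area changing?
59 cm²/s

A = lw
dA/dt = w·dl/dt + l·dw/dt = 8·5 + 19·1 = 59 cm²/s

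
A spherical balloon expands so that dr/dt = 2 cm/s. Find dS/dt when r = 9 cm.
144π cm²/s

S = 4πr²
dS/dt = dS/dr · dr/dt = 8πr · 2
At r = 9: dS/dt = 144π cm²/s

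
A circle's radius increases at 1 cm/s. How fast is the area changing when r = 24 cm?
48π cm²/s

A = πr²
dA/dt = 2πr · dr/dt = 2π(24)(1) = 48π cm²/s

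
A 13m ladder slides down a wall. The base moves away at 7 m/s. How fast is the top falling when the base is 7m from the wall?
49√30/60 ≈ 4.473 m/s

x² + y² = 13²
2x·dx/dt + 2y·dy/dt = 0
dy/dt = -x/y · dx/dt = -7/(2√30) · 7 = -49√30/60 m/s
The top is descending at 49√30/60 ≈ 4.473 m/s.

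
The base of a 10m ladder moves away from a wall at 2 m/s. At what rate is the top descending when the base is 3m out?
6√91/91 ≈ 0.629 m/s

x² + y² = 10²
2x·dx/dt + 2y·dy/dt = 0
dy/dt = -x/y · dx/dt = -3/√91 · 2 = -6√91/91 m/s
The top is descending at 6√91/91 ≈ 0.629 m/s.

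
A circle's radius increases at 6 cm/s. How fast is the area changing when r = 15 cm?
180π cm²/s

A = πr²
dA/dt = 2πr · dr/dt = 2π(15)(6) = 180π cm²/s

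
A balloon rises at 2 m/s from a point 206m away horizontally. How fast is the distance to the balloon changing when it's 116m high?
116√13973/13973 ≈ 0.9813 m/s

z² = 206² + y²
z = √(206² + 116²) = 2√13973
dz/dt = y/z · dy/dt = 116/(2√13973) · 2 = 116√13973/13973 ≈ 0.9813 m/s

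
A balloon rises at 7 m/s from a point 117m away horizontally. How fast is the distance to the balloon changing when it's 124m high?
868√29065/29065 ≈ 5.091 m/s

z² = 117² + y²
z = √(117² + 124²) = √29065
dz/dt = y/z · dy/dt = 124/√29065 · 7 = 868√29065/29065 ≈ 5.091 m/s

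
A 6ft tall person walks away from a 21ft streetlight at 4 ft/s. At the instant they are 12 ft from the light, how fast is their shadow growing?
8/5 ft/s

By similar triangles: 21/(x+s) = 6/s
Solving: s = 6x/15
ds/dt = 6/15 · dx/dt = 2/5 · 4 = 8/5 ft/s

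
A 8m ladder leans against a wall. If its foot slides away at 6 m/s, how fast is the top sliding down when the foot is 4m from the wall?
2√3 ≈ 3.464 m/s

x² + y² = 8²
2x·dx/dt + 2y·dy/dt = 0
dy/dt = -x/y · dx/dt = -4/(4√3) · 6 = -2√3 m/s
The top is descending at 2√3 ≈ 3.464 m/s.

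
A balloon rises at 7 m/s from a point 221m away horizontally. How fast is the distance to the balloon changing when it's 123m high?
861√63970/63970 ≈ 3.404 m/s

z² = 221² + y²
z = √(221² + 123²) = √63970
dz/dt = y/z · dy/dt = 123/√63970 · 7 = 861√63970/63970 ≈ 3.404 m/s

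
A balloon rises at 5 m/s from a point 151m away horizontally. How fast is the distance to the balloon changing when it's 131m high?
655√39962/39962 ≈ 3.277 m/s

z² = 151² + y²
z = √(151² + 131²) = √39962
dz/dt = y/z · dy/dt = 131/√39962 · 5 = 655√39962/39962 ≈ 3.277 m/s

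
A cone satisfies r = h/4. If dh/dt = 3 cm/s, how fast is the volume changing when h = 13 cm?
507π/16 cm³/s

V = (1/3)π(h/4)²h = πh³/48
dV/dt = πh²/16 · 3
At h = 13: dV/dt = 507π/16 cm³/s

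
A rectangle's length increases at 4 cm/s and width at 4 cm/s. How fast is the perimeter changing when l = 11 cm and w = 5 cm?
16 cm/s

P = 2(l + w)
dP/dt = 2(dl/dt + dw/dt) = 2(4 + 4) = 16 cm/s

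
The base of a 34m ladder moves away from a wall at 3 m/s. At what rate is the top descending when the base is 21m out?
63√715/715 ≈ 2.356 m/s

x² + y² = 34²
2x·dx/dt + 2y·dy/dt = 0
dy/dt = -x/y · dx/dt = -21/√715 · 3 = -63√715/715 m/s
The top is descending at 63√715/715 ≈ 2.356 m/s.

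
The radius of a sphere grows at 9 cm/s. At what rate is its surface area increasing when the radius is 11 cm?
792π cm²/s

S = 4πr²
dS/dt = dS/dr · dr/dt = 8πr · 9
At r = 11: dS/dt = 792π cm²/s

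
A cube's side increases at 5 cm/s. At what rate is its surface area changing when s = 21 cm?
1260 cm²/s

A = 6s²
dA/dt = 12s · ds/dt = 12·21·5 = 1260 cm²/s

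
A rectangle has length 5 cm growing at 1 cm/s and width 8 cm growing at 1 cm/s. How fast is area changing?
13 cm²/s

A = lw
dA/dt = w·dl/dt + l·dw/dt = 8·1 + 5·1 = 13 cm²/s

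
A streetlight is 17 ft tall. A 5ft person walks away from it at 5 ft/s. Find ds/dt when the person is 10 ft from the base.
25/12 ft/s

By similar triangles: 17/(x+s) = 5/s
Solving: s = 5x/12
ds/dt = 5/12 · dx/dt = 5/12 · 5 = 25/12 ft/s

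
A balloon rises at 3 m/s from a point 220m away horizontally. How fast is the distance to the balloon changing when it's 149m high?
447√70601/70601 ≈ 1.682 m/s

z² = 220² + y²
z = √(220² + 149²) = √70601
dz/dt = y/z · dy/dt = 149/√70601 · 3 = 447√70601/70601 ≈ 1.682 m/s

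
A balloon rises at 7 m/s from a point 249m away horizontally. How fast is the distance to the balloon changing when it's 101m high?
707√72202/72202 ≈ 2.631 m/s

z² = 249² + y²
z = √(249² + 101²) = √72202
dz/dt = y/z · dy/dt = 101/√72202 · 7 = 707√72202/72202 ≈ 2.631 m/s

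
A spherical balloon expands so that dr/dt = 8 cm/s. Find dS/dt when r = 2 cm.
128π cm²/s

S = 4πr²
dS/dt = dS/dr · dr/dt = 8πr · 8
At r = 2: dS/dt = 128π cm²/s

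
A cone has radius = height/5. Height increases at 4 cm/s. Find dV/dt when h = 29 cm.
3364π/25 cm³/s

V = (1/3)π(h/5)²h = πh³/75
dV/dt = πh²/25 · 4
At h = 29: dV/dt = 3364π/25 cm³/s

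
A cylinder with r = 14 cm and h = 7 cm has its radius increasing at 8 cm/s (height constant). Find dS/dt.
560π cm²/s

S = 2πrh + 2πr² (lateral + bases)
dS/dt = (2πh + 4πr)·dr/dt = (2π·7 + 4π·14)·8
= 560π cm²/s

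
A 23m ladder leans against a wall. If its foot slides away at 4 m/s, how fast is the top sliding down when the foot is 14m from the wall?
56√37/111 ≈ 3.069 m/s

x² + y² = 23²
2x·dx/dt + 2y·dy/dt = 0
dy/dt = -x/y · dx/dt = -14/(3√37) · 4 = -56√37/111 m/s
The top is descending at 56√37/111 ≈ 3.069 m/s.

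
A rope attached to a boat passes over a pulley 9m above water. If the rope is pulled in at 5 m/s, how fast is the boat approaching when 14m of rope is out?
14√115/23 ≈ 6.528 m/s

rope² = x² + 9²
x = √(14² - 9²) = √115
dx/dt = (rope/x) · d(rope)/dt = (14/√115) · (-5) = -14√115/23 m/s
The boat approaches at 14√115/23 ≈ 6.528 m/s.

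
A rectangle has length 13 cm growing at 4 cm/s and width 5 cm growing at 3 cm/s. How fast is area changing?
59 cm²/s

A = lw
dA/dt = w·dl/dt + l·dw/dt = 5·4 + 13·3 = 59 cm²/s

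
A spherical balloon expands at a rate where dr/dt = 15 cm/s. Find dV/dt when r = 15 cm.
13500π cm³/s

V = (4/3)πr³
dV/dt = dV/dr · dr/dt = 4πr² · 15
At r = 15: dV/dt = 13500π cm³/s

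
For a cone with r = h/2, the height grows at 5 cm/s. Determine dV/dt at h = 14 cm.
245π cm³/s

V = (1/3)π(h/2)²h = πh³/12
dV/dt = πh²/4 · 5
At h = 14: dV/dt = 245π cm³/s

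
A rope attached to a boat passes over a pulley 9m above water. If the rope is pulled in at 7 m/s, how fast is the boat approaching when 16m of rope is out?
16√7/5 ≈ 8.466 m/s

rope² = x² + 9²
x = √(16² - 9²) = 5√7
dx/dt = (rope/x) · d(rope)/dt = (16/(5√7)) · (-7) = -16√7/5 m/s
The boat approaches at 16√7/5 ≈ 8.466 m/s.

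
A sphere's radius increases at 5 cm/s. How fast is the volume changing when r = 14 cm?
3920π cm³/s

V = (4/3)πr³
dV/dt = dV/dr · dr/dt = 4πr² · 5
At r = 14: dV/dt = 3920π cm³/s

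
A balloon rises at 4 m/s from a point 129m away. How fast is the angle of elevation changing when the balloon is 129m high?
0.015504 rad/s

tan(θ) = y/129
sec²(θ) · dθ/dt = (1/129) · dy/dt
dθ/dt = cos²(θ)/129 · 4 = 129/(129² + 129²) · 4
dθ/dt = 0.015504 rad/s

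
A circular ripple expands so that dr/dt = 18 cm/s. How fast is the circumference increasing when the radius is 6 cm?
36π cm/s

C = 2πr
dC/dt = 2π · dr/dt = 2π · 18 = 36π cm/s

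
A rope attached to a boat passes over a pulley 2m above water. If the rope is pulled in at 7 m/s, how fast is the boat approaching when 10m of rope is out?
35√6/12 ≈ 7.144 m/s

rope² = x² + 2²
x = √(10² - 2²) = 4√6
dx/dt = (rope/x) · d(rope)/dt = (10/(4√6)) · (-7) = -35√6/12 m/s
The boat approaches at 35√6/12 ≈ 7.144 m/s.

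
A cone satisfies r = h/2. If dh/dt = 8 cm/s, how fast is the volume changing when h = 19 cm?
722π cm³/s

V = (1/3)π(h/2)²h = πh³/12
dV/dt = πh²/4 · 8
At h = 19: dV/dt = 722π cm³/s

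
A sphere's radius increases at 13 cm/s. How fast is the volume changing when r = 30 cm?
46800π cm³/s

V = (4/3)πr³
dV/dt = dV/dr · dr/dt = 4πr² · 13
At r = 30: dV/dt = 46800π cm³/s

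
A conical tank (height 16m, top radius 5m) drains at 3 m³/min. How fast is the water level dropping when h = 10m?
192/(625π) ≈ 0.09778 m/min

r/h = 5/16, so r = (5/16)h
V = (1/3)πr²h = (1/3)π((5/16)h)²h = (25/768)πh³
dV/dh = (25/256)πh²
dh/dt = (dV/dt)/(dV/dh) = -3/((25/256)π·10²) = -192/(625π) m/min
The level is dropping at 192/(625π) ≈ 0.09778 m/min.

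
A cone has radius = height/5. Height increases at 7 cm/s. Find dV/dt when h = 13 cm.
1183π/25 cm³/s

V = (1/3)π(h/5)²h = πh³/75
dV/dt = πh²/25 · 7
At h = 13: dV/dt = 1183π/25 cm³/s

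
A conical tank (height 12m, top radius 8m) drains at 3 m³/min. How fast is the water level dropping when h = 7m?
27/(196π) ≈ 0.04385 m/min

r/h = 8/12, so r = (2/3)h
V = (1/3)πr²h = (1/3)π((2/3)h)²h = (4/27)πh³
dV/dh = (4/9)πh²
dh/dt = (dV/dt)/(dV/dh) = -3/((4/9)π·7²) = -27/(196π) m/min
The level is dropping at 27/(196π) ≈ 0.04385 m/min.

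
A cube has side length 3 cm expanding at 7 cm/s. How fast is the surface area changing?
252 cm²/s

A = 6s²
dA/dt = 12s · ds/dt = 12·3·7 = 252 cm²/s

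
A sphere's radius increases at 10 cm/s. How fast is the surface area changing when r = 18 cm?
1440π cm²/s

S = 4πr²
dS/dt = dS/dr · dr/dt = 8πr · 10
At r = 18: dS/dt = 1440π cm²/s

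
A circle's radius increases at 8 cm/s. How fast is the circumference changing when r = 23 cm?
16π cm/s

C = 2πr
dC/dt = 2π · dr/dt = 2π · 8 = 16π cm/s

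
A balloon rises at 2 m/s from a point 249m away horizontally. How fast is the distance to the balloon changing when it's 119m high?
119√76162/38081 ≈ 0.8624 m/s

z² = 249² + y²
z = √(249² + 119²) = √76162
dz/dt = y/z · dy/dt = 119/√76162 · 2 = 119√76162/38081 ≈ 0.8624 m/s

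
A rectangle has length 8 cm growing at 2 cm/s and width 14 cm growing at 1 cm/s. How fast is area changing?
36 cm²/s

A = lw
dA/dt = w·dl/dt + l·dw/dt = 14·2 + 8·1 = 36 cm²/s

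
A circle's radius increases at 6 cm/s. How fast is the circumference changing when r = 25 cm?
12π cm/s

C = 2πr
dC/dt = 2π · dr/dt = 2π · 6 = 12π cm/s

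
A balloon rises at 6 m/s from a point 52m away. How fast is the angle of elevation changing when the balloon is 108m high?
0.021715 rad/s

tan(θ) = y/52
sec²(θ) · dθ/dt = (1/52) · dy/dt
dθ/dt = cos²(θ)/52 · 6 = 52/(52² + 108²) · 6
dθ/dt = 0.021715 rad/s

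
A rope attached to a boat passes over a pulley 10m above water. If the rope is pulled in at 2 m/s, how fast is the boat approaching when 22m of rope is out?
11√6/12 ≈ 2.245 m/s

rope² = x² + 10²
x = √(22² - 10²) = 8√6
dx/dt = (rope/x) · d(rope)/dt = (22/(8√6)) · (-2) = -11√6/12 m/s
The boat approaches at 11√6/12 ≈ 2.245 m/s.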